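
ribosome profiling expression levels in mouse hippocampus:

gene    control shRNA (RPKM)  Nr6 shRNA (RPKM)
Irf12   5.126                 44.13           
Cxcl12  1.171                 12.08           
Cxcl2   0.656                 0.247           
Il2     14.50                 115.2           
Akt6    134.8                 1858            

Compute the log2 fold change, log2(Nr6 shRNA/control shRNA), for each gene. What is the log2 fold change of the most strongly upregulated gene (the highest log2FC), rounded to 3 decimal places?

log2(44.13/5.126) = 3.106  (Irf12)
log2(12.08/1.171) = 3.367  (Cxcl12)
log2(0.247/0.656) = -1.409  (Cxcl2)
log2(115.2/14.50) = 2.990  (Il2)
log2(1858/134.8) = 3.785  (Akt6)
Akt6 is most strongly upregulated.

3.785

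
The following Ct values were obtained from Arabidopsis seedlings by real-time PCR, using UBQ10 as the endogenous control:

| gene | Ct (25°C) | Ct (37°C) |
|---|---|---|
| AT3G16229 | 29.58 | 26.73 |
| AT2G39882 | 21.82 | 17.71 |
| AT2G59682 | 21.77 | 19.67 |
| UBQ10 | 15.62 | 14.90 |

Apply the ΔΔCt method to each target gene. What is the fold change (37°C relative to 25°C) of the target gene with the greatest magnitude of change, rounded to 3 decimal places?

AT3G16229: ΔΔCt = (26.73−14.90) − (29.58−15.62) = 11.83 − 13.96 = -2.13; fold change = 2^2.13 = 4.377
AT2G39882: ΔΔCt = (17.71−14.90) − (21.82−15.62) = 2.81 − 6.20 = -3.39; fold change = 2^3.39 = 10.483
AT2G59682: ΔΔCt = (19.67−14.90) − (21.77−15.62) = 4.77 − 6.15 = -1.38; fold change = 2^1.38 = 2.603
AT2G39882 has the largest |ΔΔCt| = 3.39.

10.483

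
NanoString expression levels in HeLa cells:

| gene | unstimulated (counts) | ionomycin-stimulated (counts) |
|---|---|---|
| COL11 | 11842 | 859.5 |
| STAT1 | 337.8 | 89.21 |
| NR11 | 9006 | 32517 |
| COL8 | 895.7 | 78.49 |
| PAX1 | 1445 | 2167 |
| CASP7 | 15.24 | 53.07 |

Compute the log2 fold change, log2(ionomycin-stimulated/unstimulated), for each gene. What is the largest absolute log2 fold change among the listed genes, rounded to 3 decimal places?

3.784

log2(859.5/11842) = -3.784  (COL11)
log2(89.21/337.8) = -1.921  (STAT1)
log2(32517/9006) = 1.852  (NR11)
log2(78.49/895.7) = -3.512  (COL8)
log2(2167/1445) = 0.585  (PAX1)
log2(53.07/15.24) = 1.800  (CASP7)
The largest magnitude belongs to COL11.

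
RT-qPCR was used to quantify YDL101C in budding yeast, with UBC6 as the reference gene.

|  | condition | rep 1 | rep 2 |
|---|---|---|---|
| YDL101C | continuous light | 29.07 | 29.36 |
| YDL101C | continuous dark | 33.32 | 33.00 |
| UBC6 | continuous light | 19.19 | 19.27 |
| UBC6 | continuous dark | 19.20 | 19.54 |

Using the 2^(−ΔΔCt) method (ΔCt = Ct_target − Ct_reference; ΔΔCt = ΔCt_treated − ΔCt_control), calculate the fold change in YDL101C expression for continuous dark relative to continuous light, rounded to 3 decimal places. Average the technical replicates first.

0.072

Mean Ct: YDL101C continuous light 29.215; YDL101C continuous dark 33.160; UBC6 continuous light 19.230; UBC6 continuous dark 19.370
ΔCt(continuous light) = 29.215 − 19.230 = 9.985
ΔCt(continuous dark) = 33.160 − 19.370 = 13.790
ΔΔCt = 13.790 − 9.985 = 3.805
Fold change = 2^(−3.805) = 0.0715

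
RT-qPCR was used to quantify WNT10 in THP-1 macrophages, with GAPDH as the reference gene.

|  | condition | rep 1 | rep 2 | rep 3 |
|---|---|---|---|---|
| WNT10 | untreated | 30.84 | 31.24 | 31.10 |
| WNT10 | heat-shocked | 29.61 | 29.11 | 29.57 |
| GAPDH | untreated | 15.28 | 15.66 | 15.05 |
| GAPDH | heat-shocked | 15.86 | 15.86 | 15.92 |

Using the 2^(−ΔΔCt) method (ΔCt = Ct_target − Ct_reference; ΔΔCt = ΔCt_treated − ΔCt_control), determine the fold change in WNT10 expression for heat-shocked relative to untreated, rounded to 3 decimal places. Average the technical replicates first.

Mean Ct: WNT10 untreated 31.060; WNT10 heat-shocked 29.430; GAPDH untreated 15.330; GAPDH heat-shocked 15.880
ΔCt(untreated) = 31.060 − 15.330 = 15.730
ΔCt(heat-shocked) = 29.430 − 15.880 = 13.550
ΔΔCt = 13.550 − 15.730 = -2.180
Fold change = 2^(−(-2.180)) = 2^2.180 = 4.5315

4.532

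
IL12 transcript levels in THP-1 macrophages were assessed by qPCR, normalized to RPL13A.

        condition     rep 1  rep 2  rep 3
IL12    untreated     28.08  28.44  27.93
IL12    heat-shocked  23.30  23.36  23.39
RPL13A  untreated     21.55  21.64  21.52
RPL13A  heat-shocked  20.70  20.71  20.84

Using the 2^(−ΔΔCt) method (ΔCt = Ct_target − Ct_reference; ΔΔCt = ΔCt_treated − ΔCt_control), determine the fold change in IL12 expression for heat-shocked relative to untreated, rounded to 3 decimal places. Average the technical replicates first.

Mean Ct: IL12 untreated 28.150; IL12 heat-shocked 23.350; RPL13A untreated 21.570; RPL13A heat-shocked 20.750
ΔCt(untreated) = 28.150 − 21.570 = 6.580
ΔCt(heat-shocked) = 23.350 − 20.750 = 2.600
ΔΔCt = 2.600 − 6.580 = -3.980
Fold change = 2^(−(-3.980)) = 2^3.980 = 15.7797

15.780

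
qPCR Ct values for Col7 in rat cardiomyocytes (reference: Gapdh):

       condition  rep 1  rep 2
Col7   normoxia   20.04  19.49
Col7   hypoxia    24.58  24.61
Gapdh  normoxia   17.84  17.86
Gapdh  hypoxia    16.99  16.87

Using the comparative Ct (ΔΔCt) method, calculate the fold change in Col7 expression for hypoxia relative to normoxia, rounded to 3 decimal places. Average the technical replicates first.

0.019

Mean Ct: Col7 normoxia 19.765; Col7 hypoxia 24.595; Gapdh normoxia 17.850; Gapdh hypoxia 16.930
ΔCt(normoxia) = 19.765 − 17.850 = 1.915
ΔCt(hypoxia) = 24.595 − 16.930 = 7.665
ΔΔCt = 7.665 − 1.915 = 5.750
Fold change = 2^(−5.750) = 0.0186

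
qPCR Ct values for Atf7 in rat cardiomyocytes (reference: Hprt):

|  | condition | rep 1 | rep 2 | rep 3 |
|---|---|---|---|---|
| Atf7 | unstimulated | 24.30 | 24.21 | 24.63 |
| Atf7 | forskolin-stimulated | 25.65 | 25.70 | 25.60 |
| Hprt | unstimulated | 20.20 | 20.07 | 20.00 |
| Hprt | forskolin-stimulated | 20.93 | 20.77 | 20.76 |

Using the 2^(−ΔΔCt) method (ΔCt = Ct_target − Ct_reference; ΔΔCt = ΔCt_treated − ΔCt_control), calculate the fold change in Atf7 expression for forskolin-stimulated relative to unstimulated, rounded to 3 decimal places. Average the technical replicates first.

Mean Ct: Atf7 unstimulated 24.380; Atf7 forskolin-stimulated 25.650; Hprt unstimulated 20.090; Hprt forskolin-stimulated 20.820
ΔCt(unstimulated) = 24.380 − 20.090 = 4.290
ΔCt(forskolin-stimulated) = 25.650 − 20.820 = 4.830
ΔΔCt = 4.830 − 4.290 = 0.540
Fold change = 2^(−0.540) = 0.6878

0.688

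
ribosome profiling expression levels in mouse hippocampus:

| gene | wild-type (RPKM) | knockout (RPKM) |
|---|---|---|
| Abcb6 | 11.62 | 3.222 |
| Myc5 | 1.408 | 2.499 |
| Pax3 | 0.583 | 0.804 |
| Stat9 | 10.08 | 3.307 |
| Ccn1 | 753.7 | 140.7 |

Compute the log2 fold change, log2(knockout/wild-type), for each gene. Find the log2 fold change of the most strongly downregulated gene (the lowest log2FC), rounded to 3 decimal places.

-2.421

log2(3.222/11.62) = -1.851  (Abcb6)
log2(2.499/1.408) = 0.828  (Myc5)
log2(0.804/0.583) = 0.464  (Pax3)
log2(3.307/10.08) = -1.608  (Stat9)
log2(140.7/753.7) = -2.421  (Ccn1)
Ccn1 is most strongly downregulated.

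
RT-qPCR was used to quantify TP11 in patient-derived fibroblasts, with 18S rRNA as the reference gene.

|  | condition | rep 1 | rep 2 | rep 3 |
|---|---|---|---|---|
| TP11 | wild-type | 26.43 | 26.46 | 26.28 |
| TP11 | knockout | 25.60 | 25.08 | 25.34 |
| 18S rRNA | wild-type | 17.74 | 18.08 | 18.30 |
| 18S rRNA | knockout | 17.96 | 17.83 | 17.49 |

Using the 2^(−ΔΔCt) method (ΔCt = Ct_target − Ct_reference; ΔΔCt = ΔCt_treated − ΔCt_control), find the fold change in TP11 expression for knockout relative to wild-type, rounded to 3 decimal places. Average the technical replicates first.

Mean Ct: TP11 wild-type 26.390; TP11 knockout 25.340; 18S rRNA wild-type 18.040; 18S rRNA knockout 17.760
ΔCt(wild-type) = 26.390 − 18.040 = 8.350
ΔCt(knockout) = 25.340 − 17.760 = 7.580
ΔΔCt = 7.580 − 8.350 = -0.770
Fold change = 2^(−(-0.770)) = 2^0.770 = 1.7053

1.705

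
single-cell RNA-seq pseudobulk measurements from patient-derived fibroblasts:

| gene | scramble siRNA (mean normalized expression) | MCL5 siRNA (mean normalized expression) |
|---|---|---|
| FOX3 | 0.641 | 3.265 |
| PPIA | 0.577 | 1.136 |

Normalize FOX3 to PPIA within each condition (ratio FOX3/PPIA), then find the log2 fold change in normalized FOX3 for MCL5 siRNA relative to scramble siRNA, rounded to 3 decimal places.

FOX3/PPIA (scramble siRNA) = 0.641 / 0.577 = 1.1109
FOX3/PPIA (MCL5 siRNA) = 3.265 / 1.136 = 2.8741
Fold change = 2.8741 / 1.1109 = 2.5872
log2(2.5872) = 1.3714

1.371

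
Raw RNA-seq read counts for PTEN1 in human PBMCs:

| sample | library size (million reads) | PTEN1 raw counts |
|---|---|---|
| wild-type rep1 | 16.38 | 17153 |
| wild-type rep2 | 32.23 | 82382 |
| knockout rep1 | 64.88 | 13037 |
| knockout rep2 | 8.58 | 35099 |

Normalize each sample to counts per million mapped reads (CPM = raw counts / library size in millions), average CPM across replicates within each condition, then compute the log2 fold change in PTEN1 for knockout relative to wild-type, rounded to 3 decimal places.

CPM(wild-type rep1) = 17153 / 16.38 = 1047.1917
CPM(wild-type rep2) = 82382 / 32.23 = 2556.0658
CPM(knockout rep1) = 13037 / 64.88 = 200.9402
CPM(knockout rep2) = 35099 / 8.58 = 4090.7925
mean CPM(wild-type) = 1801.6287; mean CPM(knockout) = 2145.8664
Fold change = 2145.8664 / 1801.6287 = 1.19107
log2(1.19107) = 0.2523

0.252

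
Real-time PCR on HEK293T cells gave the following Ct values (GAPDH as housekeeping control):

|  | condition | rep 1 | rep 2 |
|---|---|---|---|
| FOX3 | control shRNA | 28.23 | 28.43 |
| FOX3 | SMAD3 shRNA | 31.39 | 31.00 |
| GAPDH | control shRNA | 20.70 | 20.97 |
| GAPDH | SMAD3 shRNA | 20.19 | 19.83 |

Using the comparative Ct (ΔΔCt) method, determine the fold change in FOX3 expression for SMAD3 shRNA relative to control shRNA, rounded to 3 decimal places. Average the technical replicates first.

0.077

Mean Ct: FOX3 control shRNA 28.330; FOX3 SMAD3 shRNA 31.195; GAPDH control shRNA 20.835; GAPDH SMAD3 shRNA 20.010
ΔCt(control shRNA) = 28.330 − 20.835 = 7.495
ΔCt(SMAD3 shRNA) = 31.195 − 20.010 = 11.185
ΔΔCt = 11.185 − 7.495 = 3.690
Fold change = 2^(−3.690) = 0.0775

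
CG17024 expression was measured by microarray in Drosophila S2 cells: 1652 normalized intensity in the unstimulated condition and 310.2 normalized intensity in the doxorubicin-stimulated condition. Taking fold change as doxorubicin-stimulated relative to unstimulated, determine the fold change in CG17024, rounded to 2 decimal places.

0.19

Fold change = 310.2 / 1652 = 0.188
CG17024 is downregulated.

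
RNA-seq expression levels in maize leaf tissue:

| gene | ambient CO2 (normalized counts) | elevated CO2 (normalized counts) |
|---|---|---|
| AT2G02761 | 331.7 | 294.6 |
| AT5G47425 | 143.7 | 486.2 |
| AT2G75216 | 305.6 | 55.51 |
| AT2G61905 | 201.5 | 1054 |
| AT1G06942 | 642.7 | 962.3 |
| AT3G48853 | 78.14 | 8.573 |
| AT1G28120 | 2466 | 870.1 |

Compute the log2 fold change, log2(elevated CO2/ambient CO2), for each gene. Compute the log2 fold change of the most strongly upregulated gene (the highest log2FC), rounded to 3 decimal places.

log2(294.6/331.7) = -0.171  (AT2G02761)
log2(486.2/143.7) = 1.758  (AT5G47425)
log2(55.51/305.6) = -2.461  (AT2G75216)
log2(1054/201.5) = 2.387  (AT2G61905)
log2(962.3/642.7) = 0.582  (AT1G06942)
log2(8.573/78.14) = -3.188  (AT3G48853)
log2(870.1/2466) = -1.503  (AT1G28120)
AT2G61905 is most strongly upregulated.

2.387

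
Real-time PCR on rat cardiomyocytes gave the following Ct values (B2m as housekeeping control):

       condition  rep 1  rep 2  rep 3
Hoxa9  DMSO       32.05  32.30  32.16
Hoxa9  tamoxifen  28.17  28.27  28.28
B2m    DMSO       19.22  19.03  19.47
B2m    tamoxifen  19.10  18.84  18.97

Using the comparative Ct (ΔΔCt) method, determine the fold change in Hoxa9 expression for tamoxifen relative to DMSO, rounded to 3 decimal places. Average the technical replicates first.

12.641

Mean Ct: Hoxa9 DMSO 32.170; Hoxa9 tamoxifen 28.240; B2m DMSO 19.240; B2m tamoxifen 18.970
ΔCt(DMSO) = 32.170 − 19.240 = 12.930
ΔCt(tamoxifen) = 28.240 − 18.970 = 9.270
ΔΔCt = 9.270 − 12.930 = -3.660
Fold change = 2^(−(-3.660)) = 2^3.660 = 12.6407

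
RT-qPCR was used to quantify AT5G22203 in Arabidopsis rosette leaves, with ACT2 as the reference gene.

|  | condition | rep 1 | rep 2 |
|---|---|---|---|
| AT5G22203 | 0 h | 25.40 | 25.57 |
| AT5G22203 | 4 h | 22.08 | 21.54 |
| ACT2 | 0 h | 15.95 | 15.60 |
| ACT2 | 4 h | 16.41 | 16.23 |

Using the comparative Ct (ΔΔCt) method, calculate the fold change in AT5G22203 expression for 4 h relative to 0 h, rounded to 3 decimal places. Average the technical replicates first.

18.636

Mean Ct: AT5G22203 0 h 25.485; AT5G22203 4 h 21.810; ACT2 0 h 15.775; ACT2 4 h 16.320
ΔCt(0 h) = 25.485 − 15.775 = 9.710
ΔCt(4 h) = 21.810 − 16.320 = 5.490
ΔΔCt = 5.490 − 9.710 = -4.220
Fold change = 2^(−(-4.220)) = 2^4.220 = 18.6357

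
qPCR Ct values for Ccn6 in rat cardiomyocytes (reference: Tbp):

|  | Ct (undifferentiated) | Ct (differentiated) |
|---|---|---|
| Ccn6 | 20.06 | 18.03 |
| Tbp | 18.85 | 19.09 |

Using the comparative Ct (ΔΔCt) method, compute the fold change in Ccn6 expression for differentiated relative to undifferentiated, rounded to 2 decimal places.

4.82

ΔCt(undifferentiated) = 20.060 − 18.850 = 1.210
ΔCt(differentiated) = 18.030 − 19.090 = -1.060
ΔΔCt = -1.060 − 1.210 = -2.270
Fold change = 2^(−(-2.270)) = 2^2.270 = 4.823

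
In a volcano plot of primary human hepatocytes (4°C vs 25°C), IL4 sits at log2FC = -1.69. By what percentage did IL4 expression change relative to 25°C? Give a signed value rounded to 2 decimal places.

-69.01%

Fold change = 2^(-1.69) = 0.3099
Percent change = (FC − 1) × 100% = (0.3099 − 1) × 100 = -69.01%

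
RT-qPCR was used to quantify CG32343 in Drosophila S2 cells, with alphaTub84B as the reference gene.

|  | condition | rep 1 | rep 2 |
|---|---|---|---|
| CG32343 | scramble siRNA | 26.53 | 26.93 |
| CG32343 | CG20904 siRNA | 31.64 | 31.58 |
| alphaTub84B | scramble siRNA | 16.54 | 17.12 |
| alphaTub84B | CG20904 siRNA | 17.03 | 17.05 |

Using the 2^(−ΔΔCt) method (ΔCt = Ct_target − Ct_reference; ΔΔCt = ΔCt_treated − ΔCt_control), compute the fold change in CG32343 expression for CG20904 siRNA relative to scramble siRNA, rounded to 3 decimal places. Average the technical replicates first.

Mean Ct: CG32343 scramble siRNA 26.730; CG32343 CG20904 siRNA 31.610; alphaTub84B scramble siRNA 16.830; alphaTub84B CG20904 siRNA 17.040
ΔCt(scramble siRNA) = 26.730 − 16.830 = 9.900
ΔCt(CG20904 siRNA) = 31.610 − 17.040 = 14.570
ΔΔCt = 14.570 − 9.900 = 4.670
Fold change = 2^(−4.670) = 0.0393

0.039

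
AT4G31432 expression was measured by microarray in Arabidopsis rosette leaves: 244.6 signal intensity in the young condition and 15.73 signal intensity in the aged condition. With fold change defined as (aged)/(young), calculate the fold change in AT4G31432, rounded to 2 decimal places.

Fold change = 15.73 / 244.6 = 0.064
AT4G31432 is downregulated.

0.06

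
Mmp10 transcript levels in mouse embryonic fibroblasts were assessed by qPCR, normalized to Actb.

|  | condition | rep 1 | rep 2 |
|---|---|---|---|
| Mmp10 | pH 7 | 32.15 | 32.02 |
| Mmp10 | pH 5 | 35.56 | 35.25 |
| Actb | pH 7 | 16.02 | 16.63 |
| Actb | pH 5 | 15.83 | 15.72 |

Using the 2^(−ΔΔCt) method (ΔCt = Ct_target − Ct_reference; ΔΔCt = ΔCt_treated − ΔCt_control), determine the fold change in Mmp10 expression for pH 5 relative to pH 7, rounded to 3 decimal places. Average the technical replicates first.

0.068

Mean Ct: Mmp10 pH 7 32.085; Mmp10 pH 5 35.405; Actb pH 7 16.325; Actb pH 5 15.775
ΔCt(pH 7) = 32.085 − 16.325 = 15.760
ΔCt(pH 5) = 35.405 − 15.775 = 19.630
ΔΔCt = 19.630 − 15.760 = 3.870
Fold change = 2^(−3.870) = 0.0684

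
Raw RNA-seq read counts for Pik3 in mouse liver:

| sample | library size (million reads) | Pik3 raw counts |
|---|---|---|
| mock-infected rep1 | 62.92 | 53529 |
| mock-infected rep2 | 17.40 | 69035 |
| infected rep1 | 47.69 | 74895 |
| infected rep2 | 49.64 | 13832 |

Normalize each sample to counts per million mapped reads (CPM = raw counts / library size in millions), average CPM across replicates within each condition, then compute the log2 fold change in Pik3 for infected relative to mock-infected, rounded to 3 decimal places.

-1.382

CPM(mock-infected rep1) = 53529 / 62.92 = 850.7470
CPM(mock-infected rep2) = 69035 / 17.40 = 3967.5287
CPM(infected rep1) = 74895 / 47.69 = 1570.4550
CPM(infected rep2) = 13832 / 49.64 = 278.6463
mean CPM(mock-infected) = 2409.1379; mean CPM(infected) = 924.5506
Fold change = 924.5506 / 2409.1379 = 0.38377
log2(0.38377) = -1.3817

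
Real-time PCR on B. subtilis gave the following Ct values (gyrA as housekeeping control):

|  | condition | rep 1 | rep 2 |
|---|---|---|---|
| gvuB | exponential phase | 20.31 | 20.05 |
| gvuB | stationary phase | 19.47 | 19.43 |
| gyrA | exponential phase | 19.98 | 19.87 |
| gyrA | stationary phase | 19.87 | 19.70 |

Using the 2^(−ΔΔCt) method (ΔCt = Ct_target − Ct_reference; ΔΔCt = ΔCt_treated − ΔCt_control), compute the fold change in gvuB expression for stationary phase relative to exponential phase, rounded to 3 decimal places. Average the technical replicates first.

Mean Ct: gvuB exponential phase 20.180; gvuB stationary phase 19.450; gyrA exponential phase 19.925; gyrA stationary phase 19.785
ΔCt(exponential phase) = 20.180 − 19.925 = 0.255
ΔCt(stationary phase) = 19.450 − 19.785 = -0.335
ΔΔCt = -0.335 − 0.255 = -0.590
Fold change = 2^(−(-0.590)) = 2^0.590 = 1.5052

1.505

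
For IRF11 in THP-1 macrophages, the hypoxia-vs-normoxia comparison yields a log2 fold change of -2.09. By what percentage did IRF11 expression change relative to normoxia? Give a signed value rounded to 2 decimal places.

Fold change = 2^(-2.09) = 0.2349
Percent change = (FC − 1) × 100% = (0.2349 − 1) × 100 = -76.51%

-76.51%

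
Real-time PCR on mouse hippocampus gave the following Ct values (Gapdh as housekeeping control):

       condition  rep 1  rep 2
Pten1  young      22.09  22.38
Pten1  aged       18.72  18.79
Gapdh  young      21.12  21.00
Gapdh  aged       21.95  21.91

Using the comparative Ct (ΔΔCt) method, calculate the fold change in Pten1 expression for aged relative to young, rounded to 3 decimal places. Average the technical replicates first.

20.393

Mean Ct: Pten1 young 22.235; Pten1 aged 18.755; Gapdh young 21.060; Gapdh aged 21.930
ΔCt(young) = 22.235 − 21.060 = 1.175
ΔCt(aged) = 18.755 − 21.930 = -3.175
ΔΔCt = -3.175 − 1.175 = -4.350
Fold change = 2^(−(-4.350)) = 2^4.350 = 20.3930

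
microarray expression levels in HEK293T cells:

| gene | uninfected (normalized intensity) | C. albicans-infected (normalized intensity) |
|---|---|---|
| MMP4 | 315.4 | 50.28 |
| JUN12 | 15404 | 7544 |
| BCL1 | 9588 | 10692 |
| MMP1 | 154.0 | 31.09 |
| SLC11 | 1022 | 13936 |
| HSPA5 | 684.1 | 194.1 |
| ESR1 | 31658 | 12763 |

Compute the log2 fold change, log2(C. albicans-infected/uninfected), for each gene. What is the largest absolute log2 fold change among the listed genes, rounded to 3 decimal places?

log2(50.28/315.4) = -2.649  (MMP4)
log2(7544/15404) = -1.030  (JUN12)
log2(10692/9588) = 0.157  (BCL1)
log2(31.09/154.0) = -2.308  (MMP1)
log2(13936/1022) = 3.769  (SLC11)
log2(194.1/684.1) = -1.817  (HSPA5)
log2(12763/31658) = -1.311  (ESR1)
The largest magnitude belongs to SLC11.

3.769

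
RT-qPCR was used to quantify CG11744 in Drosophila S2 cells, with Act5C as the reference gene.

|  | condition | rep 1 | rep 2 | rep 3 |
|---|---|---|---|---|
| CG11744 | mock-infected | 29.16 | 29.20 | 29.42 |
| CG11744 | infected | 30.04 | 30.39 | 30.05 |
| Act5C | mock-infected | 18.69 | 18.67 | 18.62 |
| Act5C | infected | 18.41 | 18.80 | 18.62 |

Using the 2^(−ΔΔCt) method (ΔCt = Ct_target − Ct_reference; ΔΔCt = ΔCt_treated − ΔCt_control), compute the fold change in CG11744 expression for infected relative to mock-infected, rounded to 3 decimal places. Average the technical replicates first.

Mean Ct: CG11744 mock-infected 29.260; CG11744 infected 30.160; Act5C mock-infected 18.660; Act5C infected 18.610
ΔCt(mock-infected) = 29.260 − 18.660 = 10.600
ΔCt(infected) = 30.160 − 18.610 = 11.550
ΔΔCt = 11.550 − 10.600 = 0.950
Fold change = 2^(−0.950) = 0.5176

0.518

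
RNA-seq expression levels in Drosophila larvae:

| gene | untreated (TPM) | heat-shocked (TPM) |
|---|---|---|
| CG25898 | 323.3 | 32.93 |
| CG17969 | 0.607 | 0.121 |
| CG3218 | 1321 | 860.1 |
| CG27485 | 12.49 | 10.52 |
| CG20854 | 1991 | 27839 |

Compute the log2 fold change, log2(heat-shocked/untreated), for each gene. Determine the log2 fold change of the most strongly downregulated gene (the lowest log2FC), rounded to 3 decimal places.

-3.295

log2(32.93/323.3) = -3.295  (CG25898)
log2(0.121/0.607) = -2.327  (CG17969)
log2(860.1/1321) = -0.619  (CG3218)
log2(10.52/12.49) = -0.248  (CG27485)
log2(27839/1991) = 3.806  (CG20854)
CG25898 is most strongly downregulated.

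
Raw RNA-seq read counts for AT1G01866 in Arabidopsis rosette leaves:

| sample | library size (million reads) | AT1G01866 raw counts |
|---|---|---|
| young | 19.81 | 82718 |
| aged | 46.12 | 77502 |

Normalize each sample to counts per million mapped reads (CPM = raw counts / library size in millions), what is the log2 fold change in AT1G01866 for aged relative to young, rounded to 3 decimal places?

-1.313

CPM(young) = 82718 / 19.81 = 4175.5679
CPM(aged) = 77502 / 46.12 = 1680.4423
Fold change = 1680.4423 / 4175.5679 = 0.40245
log2(0.40245) = -1.3131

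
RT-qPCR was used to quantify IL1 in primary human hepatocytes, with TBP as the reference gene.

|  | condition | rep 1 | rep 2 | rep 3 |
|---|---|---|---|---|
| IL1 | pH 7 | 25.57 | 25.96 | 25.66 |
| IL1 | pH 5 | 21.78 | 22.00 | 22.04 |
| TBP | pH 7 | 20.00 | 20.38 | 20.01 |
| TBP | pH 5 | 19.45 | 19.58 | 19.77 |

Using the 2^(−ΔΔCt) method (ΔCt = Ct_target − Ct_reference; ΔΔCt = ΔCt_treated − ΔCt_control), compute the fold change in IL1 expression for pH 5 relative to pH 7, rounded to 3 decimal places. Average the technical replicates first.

9.580

Mean Ct: IL1 pH 7 25.730; IL1 pH 5 21.940; TBP pH 7 20.130; TBP pH 5 19.600
ΔCt(pH 7) = 25.730 − 20.130 = 5.600
ΔCt(pH 5) = 21.940 − 19.600 = 2.340
ΔΔCt = 2.340 − 5.600 = -3.260
Fold change = 2^(−(-3.260)) = 2^3.260 = 9.5798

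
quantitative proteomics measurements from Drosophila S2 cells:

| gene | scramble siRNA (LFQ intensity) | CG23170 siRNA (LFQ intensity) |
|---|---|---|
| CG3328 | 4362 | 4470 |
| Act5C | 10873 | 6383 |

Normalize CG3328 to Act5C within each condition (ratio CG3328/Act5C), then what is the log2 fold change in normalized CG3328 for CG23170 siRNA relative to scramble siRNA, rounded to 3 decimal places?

CG3328/Act5C (scramble siRNA) = 4362 / 10873 = 0.40118
CG3328/Act5C (CG23170 siRNA) = 4470 / 6383 = 0.7003
Fold change = 0.7003 / 0.40118 = 1.7456
log2(1.7456) = 0.8037

0.804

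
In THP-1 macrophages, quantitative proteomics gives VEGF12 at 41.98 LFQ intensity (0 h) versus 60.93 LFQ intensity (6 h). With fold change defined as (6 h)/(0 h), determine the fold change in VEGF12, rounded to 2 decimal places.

1.45

Fold change = 60.93 / 41.98 = 1.451
VEGF12 is upregulated.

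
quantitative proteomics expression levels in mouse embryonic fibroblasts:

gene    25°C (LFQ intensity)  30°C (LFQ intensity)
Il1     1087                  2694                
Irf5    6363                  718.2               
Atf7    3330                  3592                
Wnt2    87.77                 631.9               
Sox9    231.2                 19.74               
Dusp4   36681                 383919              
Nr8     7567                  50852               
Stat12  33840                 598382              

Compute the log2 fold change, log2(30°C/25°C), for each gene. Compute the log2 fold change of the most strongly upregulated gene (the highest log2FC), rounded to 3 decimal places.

4.144

log2(2694/1087) = 1.309  (Il1)
log2(718.2/6363) = -3.147  (Irf5)
log2(3592/3330) = 0.109  (Atf7)
log2(631.9/87.77) = 2.848  (Wnt2)
log2(19.74/231.2) = -3.550  (Sox9)
log2(383919/36681) = 3.388  (Dusp4)
log2(50852/7567) = 2.749  (Nr8)
log2(598382/33840) = 4.144  (Stat12)
Stat12 is most strongly upregulated.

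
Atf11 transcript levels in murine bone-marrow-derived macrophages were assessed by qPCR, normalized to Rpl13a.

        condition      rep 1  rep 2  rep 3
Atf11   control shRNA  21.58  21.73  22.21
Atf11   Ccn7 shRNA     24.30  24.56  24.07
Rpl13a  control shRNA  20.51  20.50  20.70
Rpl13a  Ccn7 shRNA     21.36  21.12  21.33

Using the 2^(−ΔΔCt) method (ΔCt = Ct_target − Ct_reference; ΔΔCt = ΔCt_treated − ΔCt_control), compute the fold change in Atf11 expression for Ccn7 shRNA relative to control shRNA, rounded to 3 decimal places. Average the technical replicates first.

Mean Ct: Atf11 control shRNA 21.840; Atf11 Ccn7 shRNA 24.310; Rpl13a control shRNA 20.570; Rpl13a Ccn7 shRNA 21.270
ΔCt(control shRNA) = 21.840 − 20.570 = 1.270
ΔCt(Ccn7 shRNA) = 24.310 − 21.270 = 3.040
ΔΔCt = 3.040 − 1.270 = 1.770
Fold change = 2^(−1.770) = 0.2932

0.293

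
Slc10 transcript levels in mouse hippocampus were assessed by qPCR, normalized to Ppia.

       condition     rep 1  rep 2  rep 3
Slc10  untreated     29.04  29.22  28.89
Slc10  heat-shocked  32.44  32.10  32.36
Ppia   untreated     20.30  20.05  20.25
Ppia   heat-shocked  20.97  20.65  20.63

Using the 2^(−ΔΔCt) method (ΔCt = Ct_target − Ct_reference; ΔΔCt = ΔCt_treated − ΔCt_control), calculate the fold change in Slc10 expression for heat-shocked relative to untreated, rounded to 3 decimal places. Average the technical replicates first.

0.154

Mean Ct: Slc10 untreated 29.050; Slc10 heat-shocked 32.300; Ppia untreated 20.200; Ppia heat-shocked 20.750
ΔCt(untreated) = 29.050 − 20.200 = 8.850
ΔCt(heat-shocked) = 32.300 − 20.750 = 11.550
ΔΔCt = 11.550 − 8.850 = 2.700
Fold change = 2^(−2.700) = 0.1539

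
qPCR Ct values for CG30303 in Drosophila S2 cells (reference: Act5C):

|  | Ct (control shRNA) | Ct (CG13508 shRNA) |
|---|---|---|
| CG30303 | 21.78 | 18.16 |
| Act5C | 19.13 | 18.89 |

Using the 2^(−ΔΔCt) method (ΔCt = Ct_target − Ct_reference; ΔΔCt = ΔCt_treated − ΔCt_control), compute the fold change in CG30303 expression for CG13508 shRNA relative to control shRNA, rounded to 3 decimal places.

ΔCt(control shRNA) = 21.780 − 19.130 = 2.650
ΔCt(CG13508 shRNA) = 18.160 − 18.890 = -0.730
ΔΔCt = -0.730 − 2.650 = -3.380
Fold change = 2^(−(-3.380)) = 2^3.380 = 10.4107

10.411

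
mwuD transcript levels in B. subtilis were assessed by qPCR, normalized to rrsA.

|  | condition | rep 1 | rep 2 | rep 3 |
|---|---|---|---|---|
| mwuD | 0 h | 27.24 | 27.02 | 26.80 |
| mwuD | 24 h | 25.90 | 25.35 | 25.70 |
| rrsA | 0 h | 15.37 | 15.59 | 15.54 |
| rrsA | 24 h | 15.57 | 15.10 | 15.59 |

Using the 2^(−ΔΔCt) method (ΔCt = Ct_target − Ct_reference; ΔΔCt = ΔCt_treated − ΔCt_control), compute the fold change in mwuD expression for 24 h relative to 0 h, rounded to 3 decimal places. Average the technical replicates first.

2.445

Mean Ct: mwuD 0 h 27.020; mwuD 24 h 25.650; rrsA 0 h 15.500; rrsA 24 h 15.420
ΔCt(0 h) = 27.020 − 15.500 = 11.520
ΔCt(24 h) = 25.650 − 15.420 = 10.230
ΔΔCt = 10.230 − 11.520 = -1.290
Fold change = 2^(−(-1.290)) = 2^1.290 = 2.4453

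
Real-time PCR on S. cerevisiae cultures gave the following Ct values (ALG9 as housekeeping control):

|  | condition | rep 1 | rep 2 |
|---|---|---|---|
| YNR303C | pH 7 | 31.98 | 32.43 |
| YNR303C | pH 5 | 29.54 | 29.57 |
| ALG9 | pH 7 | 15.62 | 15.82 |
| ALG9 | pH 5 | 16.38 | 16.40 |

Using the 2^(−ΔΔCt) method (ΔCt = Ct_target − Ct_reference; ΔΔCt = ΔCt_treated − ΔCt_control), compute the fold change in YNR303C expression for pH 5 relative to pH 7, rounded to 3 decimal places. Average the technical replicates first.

Mean Ct: YNR303C pH 7 32.205; YNR303C pH 5 29.555; ALG9 pH 7 15.720; ALG9 pH 5 16.390
ΔCt(pH 7) = 32.205 − 15.720 = 16.485
ΔCt(pH 5) = 29.555 − 16.390 = 13.165
ΔΔCt = 13.165 − 16.485 = -3.320
Fold change = 2^(−(-3.320)) = 2^3.320 = 9.9866

9.987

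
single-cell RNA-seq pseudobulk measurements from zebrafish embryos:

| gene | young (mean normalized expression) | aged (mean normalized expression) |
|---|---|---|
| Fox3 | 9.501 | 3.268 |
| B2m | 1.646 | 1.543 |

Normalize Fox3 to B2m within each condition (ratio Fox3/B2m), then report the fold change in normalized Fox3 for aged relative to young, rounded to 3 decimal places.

0.367

Fox3/B2m (young) = 9.501 / 1.646 = 5.7722
Fox3/B2m (aged) = 3.268 / 1.543 = 2.118
Fold change = 2.118 / 5.7722 = 0.3669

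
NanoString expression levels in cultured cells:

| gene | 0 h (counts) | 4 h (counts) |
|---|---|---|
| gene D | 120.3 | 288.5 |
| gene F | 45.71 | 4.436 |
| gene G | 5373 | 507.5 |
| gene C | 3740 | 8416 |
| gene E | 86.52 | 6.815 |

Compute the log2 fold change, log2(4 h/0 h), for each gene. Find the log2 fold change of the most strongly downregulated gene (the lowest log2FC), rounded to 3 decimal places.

-3.666

log2(288.5/120.3) = 1.262  (gene D)
log2(4.436/45.71) = -3.365  (gene F)
log2(507.5/5373) = -3.404  (gene G)
log2(8416/3740) = 1.170  (gene C)
log2(6.815/86.52) = -3.666  (gene E)
gene E is most strongly downregulated.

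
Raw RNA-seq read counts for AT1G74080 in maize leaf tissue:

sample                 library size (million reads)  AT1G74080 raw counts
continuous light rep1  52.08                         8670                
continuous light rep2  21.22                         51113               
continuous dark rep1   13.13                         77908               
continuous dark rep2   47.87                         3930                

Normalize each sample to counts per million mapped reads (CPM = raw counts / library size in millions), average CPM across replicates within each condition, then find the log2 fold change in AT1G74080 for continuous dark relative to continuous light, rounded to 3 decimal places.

1.224

CPM(continuous light rep1) = 8670 / 52.08 = 166.4747
CPM(continuous light rep2) = 51113 / 21.22 = 2408.7182
CPM(continuous dark rep1) = 77908 / 13.13 = 5933.5872
CPM(continuous dark rep2) = 3930 / 47.87 = 82.0973
mean CPM(continuous light) = 1287.5964; mean CPM(continuous dark) = 3007.8423
Fold change = 3007.8423 / 1287.5964 = 2.33601
log2(2.33601) = 1.2240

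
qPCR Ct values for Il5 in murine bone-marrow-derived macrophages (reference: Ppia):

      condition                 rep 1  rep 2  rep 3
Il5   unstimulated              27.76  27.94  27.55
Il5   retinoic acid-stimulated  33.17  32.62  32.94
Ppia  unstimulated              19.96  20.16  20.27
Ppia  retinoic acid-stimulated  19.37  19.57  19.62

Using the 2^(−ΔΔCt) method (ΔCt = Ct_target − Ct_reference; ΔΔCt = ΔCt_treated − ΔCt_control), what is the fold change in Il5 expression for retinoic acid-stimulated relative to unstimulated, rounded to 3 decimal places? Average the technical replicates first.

0.018

Mean Ct: Il5 unstimulated 27.750; Il5 retinoic acid-stimulated 32.910; Ppia unstimulated 20.130; Ppia retinoic acid-stimulated 19.520
ΔCt(unstimulated) = 27.750 − 20.130 = 7.620
ΔCt(retinoic acid-stimulated) = 32.910 − 19.520 = 13.390
ΔΔCt = 13.390 − 7.620 = 5.770
Fold change = 2^(−5.770) = 0.0183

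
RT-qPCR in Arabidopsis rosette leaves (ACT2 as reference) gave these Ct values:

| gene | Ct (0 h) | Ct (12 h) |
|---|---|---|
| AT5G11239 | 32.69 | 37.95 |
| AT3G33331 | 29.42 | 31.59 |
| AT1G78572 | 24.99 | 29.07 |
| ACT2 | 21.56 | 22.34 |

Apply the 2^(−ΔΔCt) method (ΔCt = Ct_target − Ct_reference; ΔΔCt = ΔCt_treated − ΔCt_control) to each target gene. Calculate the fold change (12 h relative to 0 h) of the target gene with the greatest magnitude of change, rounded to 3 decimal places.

0.045

AT5G11239: ΔΔCt = (37.95−22.34) − (32.69−21.56) = 15.61 − 11.13 = 4.48; fold change = 2^-4.48 = 0.045
AT3G33331: ΔΔCt = (31.59−22.34) − (29.42−21.56) = 9.25 − 7.86 = 1.39; fold change = 2^-1.39 = 0.382
AT1G78572: ΔΔCt = (29.07−22.34) − (24.99−21.56) = 6.73 − 3.43 = 3.30; fold change = 2^-3.30 = 0.102
AT5G11239 has the largest |ΔΔCt| = 4.48.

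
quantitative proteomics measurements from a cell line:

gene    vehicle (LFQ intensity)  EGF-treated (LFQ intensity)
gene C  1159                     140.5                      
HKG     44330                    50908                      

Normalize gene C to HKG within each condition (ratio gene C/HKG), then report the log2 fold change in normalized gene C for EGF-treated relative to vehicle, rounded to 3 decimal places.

gene C/HKG (vehicle) = 1159 / 44330 = 0.026145
gene C/HKG (EGF-treated) = 140.5 / 50908 = 0.0027599
Fold change = 0.0027599 / 0.026145 = 0.1056
log2(0.1056) = -3.2438

-3.244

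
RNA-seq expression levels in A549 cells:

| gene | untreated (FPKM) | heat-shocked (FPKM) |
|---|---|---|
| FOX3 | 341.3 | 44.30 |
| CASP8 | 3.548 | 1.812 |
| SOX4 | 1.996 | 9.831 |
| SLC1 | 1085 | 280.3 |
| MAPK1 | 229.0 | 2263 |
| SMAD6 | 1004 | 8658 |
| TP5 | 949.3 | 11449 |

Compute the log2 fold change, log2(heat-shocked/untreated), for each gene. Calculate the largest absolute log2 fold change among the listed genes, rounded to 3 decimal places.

log2(44.30/341.3) = -2.946  (FOX3)
log2(1.812/3.548) = -0.969  (CASP8)
log2(9.831/1.996) = 2.300  (SOX4)
log2(280.3/1085) = -1.953  (SLC1)
log2(2263/229.0) = 3.305  (MAPK1)
log2(8658/1004) = 3.108  (SMAD6)
log2(11449/949.3) = 3.592  (TP5)
The largest magnitude belongs to TP5.

3.592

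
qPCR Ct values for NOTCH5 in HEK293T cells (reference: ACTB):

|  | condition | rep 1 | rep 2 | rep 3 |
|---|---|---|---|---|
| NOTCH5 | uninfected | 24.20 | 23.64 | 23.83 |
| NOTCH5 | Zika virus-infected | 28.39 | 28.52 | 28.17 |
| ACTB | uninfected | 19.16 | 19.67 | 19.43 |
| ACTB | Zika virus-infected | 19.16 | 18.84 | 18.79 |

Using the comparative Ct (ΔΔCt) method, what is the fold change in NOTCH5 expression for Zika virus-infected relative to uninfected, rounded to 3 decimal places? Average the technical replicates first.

0.032

Mean Ct: NOTCH5 uninfected 23.890; NOTCH5 Zika virus-infected 28.360; ACTB uninfected 19.420; ACTB Zika virus-infected 18.930
ΔCt(uninfected) = 23.890 − 19.420 = 4.470
ΔCt(Zika virus-infected) = 28.360 − 18.930 = 9.430
ΔΔCt = 9.430 − 4.470 = 4.960
Fold change = 2^(−4.960) = 0.0321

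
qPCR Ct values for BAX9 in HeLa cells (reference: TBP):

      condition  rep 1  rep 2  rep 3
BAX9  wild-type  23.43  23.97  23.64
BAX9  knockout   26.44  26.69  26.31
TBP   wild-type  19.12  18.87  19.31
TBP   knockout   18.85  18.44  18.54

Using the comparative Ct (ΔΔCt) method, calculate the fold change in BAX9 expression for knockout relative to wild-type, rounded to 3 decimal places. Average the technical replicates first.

Mean Ct: BAX9 wild-type 23.680; BAX9 knockout 26.480; TBP wild-type 19.100; TBP knockout 18.610
ΔCt(wild-type) = 23.680 − 19.100 = 4.580
ΔCt(knockout) = 26.480 − 18.610 = 7.870
ΔΔCt = 7.870 − 4.580 = 3.290
Fold change = 2^(−3.290) = 0.1022

0.102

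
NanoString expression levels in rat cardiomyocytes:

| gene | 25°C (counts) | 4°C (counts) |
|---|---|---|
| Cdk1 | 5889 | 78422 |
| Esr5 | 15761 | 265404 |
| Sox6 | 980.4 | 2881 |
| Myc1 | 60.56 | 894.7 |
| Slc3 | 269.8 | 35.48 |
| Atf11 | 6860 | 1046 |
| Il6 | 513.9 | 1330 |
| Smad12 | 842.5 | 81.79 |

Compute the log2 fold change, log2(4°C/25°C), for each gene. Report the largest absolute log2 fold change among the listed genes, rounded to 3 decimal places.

log2(78422/5889) = 3.735  (Cdk1)
log2(265404/15761) = 4.074  (Esr5)
log2(2881/980.4) = 1.555  (Sox6)
log2(894.7/60.56) = 3.885  (Myc1)
log2(35.48/269.8) = -2.927  (Slc3)
log2(1046/6860) = -2.713  (Atf11)
log2(1330/513.9) = 1.372  (Il6)
log2(81.79/842.5) = -3.365  (Smad12)
The largest magnitude belongs to Esr5.

4.074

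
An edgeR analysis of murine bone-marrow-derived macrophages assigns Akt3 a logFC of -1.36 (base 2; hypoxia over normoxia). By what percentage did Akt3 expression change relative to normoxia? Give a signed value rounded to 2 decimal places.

-61.04%

Fold change = 2^(-1.36) = 0.3896
Percent change = (FC − 1) × 100% = (0.3896 − 1) × 100 = -61.04%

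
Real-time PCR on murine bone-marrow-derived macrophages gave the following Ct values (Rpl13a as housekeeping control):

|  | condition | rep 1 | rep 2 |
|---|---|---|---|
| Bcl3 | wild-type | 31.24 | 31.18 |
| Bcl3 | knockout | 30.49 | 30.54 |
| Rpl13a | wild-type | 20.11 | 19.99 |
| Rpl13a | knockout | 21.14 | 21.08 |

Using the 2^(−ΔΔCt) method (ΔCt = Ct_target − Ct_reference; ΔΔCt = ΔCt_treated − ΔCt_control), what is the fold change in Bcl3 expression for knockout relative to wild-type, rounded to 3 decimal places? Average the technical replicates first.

Mean Ct: Bcl3 wild-type 31.210; Bcl3 knockout 30.515; Rpl13a wild-type 20.050; Rpl13a knockout 21.110
ΔCt(wild-type) = 31.210 − 20.050 = 11.160
ΔCt(knockout) = 30.515 − 21.110 = 9.405
ΔΔCt = 9.405 − 11.160 = -1.755
Fold change = 2^(−(-1.755)) = 2^1.755 = 3.3753

3.375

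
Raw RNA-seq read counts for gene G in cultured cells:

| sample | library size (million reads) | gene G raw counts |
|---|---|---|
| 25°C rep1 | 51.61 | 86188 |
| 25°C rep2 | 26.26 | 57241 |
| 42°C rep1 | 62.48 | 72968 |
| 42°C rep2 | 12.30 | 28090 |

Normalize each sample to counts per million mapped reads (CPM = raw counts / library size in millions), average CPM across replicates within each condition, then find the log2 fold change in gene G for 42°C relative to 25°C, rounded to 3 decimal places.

CPM(25°C rep1) = 86188 / 51.61 = 1669.9864
CPM(25°C rep2) = 57241 / 26.26 = 2179.7791
CPM(42°C rep1) = 72968 / 62.48 = 1167.8617
CPM(42°C rep2) = 28090 / 12.30 = 2283.7398
mean CPM(25°C) = 1924.8828; mean CPM(42°C) = 1725.8008
Fold change = 1725.8008 / 1924.8828 = 0.89657
log2(0.89657) = -0.1575

-0.158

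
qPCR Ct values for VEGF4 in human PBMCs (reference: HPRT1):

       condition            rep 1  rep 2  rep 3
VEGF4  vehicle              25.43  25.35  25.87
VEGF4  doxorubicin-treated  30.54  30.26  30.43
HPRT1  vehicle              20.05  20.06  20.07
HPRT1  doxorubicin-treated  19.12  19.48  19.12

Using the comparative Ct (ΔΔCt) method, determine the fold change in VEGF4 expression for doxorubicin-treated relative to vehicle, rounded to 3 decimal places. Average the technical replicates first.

0.020

Mean Ct: VEGF4 vehicle 25.550; VEGF4 doxorubicin-treated 30.410; HPRT1 vehicle 20.060; HPRT1 doxorubicin-treated 19.240
ΔCt(vehicle) = 25.550 − 20.060 = 5.490
ΔCt(doxorubicin-treated) = 30.410 − 19.240 = 11.170
ΔΔCt = 11.170 − 5.490 = 5.680
Fold change = 2^(−5.680) = 0.0195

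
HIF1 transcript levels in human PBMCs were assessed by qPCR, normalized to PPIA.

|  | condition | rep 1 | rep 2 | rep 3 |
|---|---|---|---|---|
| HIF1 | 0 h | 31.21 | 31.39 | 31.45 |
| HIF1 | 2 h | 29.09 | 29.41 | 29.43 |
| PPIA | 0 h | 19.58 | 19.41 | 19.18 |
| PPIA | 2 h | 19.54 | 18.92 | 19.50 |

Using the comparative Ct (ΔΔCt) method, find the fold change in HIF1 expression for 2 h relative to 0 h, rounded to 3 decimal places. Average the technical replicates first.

3.918

Mean Ct: HIF1 0 h 31.350; HIF1 2 h 29.310; PPIA 0 h 19.390; PPIA 2 h 19.320
ΔCt(0 h) = 31.350 − 19.390 = 11.960
ΔCt(2 h) = 29.310 − 19.320 = 9.990
ΔΔCt = 9.990 − 11.960 = -1.970
Fold change = 2^(−(-1.970)) = 2^1.970 = 3.9177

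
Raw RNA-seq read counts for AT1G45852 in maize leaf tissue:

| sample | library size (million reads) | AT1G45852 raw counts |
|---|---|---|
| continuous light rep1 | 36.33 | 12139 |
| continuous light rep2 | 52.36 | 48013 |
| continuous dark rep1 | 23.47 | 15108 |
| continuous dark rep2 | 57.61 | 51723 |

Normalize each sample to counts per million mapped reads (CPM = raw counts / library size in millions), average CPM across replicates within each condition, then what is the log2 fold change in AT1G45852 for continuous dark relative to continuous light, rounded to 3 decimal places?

0.301

CPM(continuous light rep1) = 12139 / 36.33 = 334.1316
CPM(continuous light rep2) = 48013 / 52.36 = 916.9786
CPM(continuous dark rep1) = 15108 / 23.47 = 643.7154
CPM(continuous dark rep2) = 51723 / 57.61 = 897.8129
mean CPM(continuous light) = 625.5551; mean CPM(continuous dark) = 770.7641
Fold change = 770.7641 / 625.5551 = 1.23213
log2(1.23213) = 0.3012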